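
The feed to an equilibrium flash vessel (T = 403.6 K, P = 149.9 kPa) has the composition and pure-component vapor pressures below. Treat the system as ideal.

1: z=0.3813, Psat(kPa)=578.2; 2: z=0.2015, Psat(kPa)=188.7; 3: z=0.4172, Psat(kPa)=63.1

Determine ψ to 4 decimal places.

ψ = 0.7014

Raoult's law: Kᵢ = Pᵢˢᵃᵗ/P = Pᵢˢᵃᵗ/149.9.
  K_1 = 578.2/149.9 = 3.857238, K_2 = 188.7/149.9 = 1.258839, K_3 = 63.1/149.9 = 0.420947
Let ψ = V/F and solve Σ zᵢ(Kᵢ−1)/(1+ψ(Kᵢ−1)) = 0.
Check two-phase: ΣzᵢKᵢ = 1.9000 > 1 and Σzᵢ/Kᵢ = 1.2500 > 1, so g(0) = 0.9000 > 0 and g(1) = -0.2500 < 0.
Newton–Raphson from ψ = 0.5:
  ψ = 0.5000: g = 0.15475, g' = -0.8155 → ψ = 0.6898
  ψ = 0.6898: g = 0.00874, g' = -0.7502 → ψ = 0.7014
Converged at ψ = 0.7014.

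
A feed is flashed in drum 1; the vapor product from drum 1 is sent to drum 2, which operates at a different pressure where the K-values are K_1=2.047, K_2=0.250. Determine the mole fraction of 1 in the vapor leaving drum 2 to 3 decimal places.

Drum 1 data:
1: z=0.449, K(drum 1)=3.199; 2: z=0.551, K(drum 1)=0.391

y_1 (drum 2) = 0.854

Drum 1:
Rachford–Rice: g(ψ₁) = Σ zᵢ(Kᵢ−1)/(1+ψ₁(Kᵢ−1)) = 0.
g(0) = ΣzᵢKᵢ − 1 = 0.652 and g(1) = 1 − Σzᵢ/Kᵢ = -0.550, so a root lies in (0, 1).
Binary case is linear: z₁(K₁−1)(1+ψ₁(K₂−1)) + z₂(K₂−1)(1+ψ₁(K₁−1)) = 0
⇒ ψ₁ = [z₁(K₁−1)+z₂(K₂−1)] / [−(K₁−1)(K₂−1)] = 0.6518/1.3392 = 0.487
Drum-1 compositions:
  1: x = 0.217, y = 0.694
  2: x = 0.783, y = 0.306
Drum-2 feed = drum-1 vapor: z₂ = (0.6938, 0.3062).
Drum 2:
Let ψ₂ = V/F and solve Σ zᵢ(Kᵢ−1)/(1+ψ₂(Kᵢ−1)) = 0.
g(0) = ΣzᵢKᵢ − 1 = 0.497 and g(1) = 1 − Σzᵢ/Kᵢ = -0.564, so a root lies in (0, 1).
Binary case is linear: z₁(K₁−1)(1+ψ₂(K₂−1)) + z₂(K₂−1)(1+ψ₂(K₁−1)) = 0
⇒ ψ₂ = [z₁(K₁−1)+z₂(K₂−1)] / [−(K₁−1)(K₂−1)] = 0.4968/0.7853 = 0.633
  1: x = 0.417, y = 0.854
  2: x = 0.583, y = 0.146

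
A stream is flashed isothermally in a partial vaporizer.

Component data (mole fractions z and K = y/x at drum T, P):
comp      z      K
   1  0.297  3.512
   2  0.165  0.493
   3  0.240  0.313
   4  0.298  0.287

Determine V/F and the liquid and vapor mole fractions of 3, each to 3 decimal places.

V/F = 0.172, x_3 = 0.272, y_3 = 0.085

Newton–Raphson from V/F = 0.5:
  V/F = 0.500: g = -0.3627, g' = -1.073 → V/F = 0.162
  V/F = 0.162: g = 0.0134, g' = -1.334 → V/F = 0.172
Converged at V/F = 0.172.
Compositions from xᵢ = zᵢ/(1+V/F(Kᵢ−1)), yᵢ = Kᵢxᵢ:
  1: x = 0.207, y = 0.728
  2: x = 0.181, y = 0.089
  3: x = 0.272, y = 0.085
  4: x = 0.340, y = 0.097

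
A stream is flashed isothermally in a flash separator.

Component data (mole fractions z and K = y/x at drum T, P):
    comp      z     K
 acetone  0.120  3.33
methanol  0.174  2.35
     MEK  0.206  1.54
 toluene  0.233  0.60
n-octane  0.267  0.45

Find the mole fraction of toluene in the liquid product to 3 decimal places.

Iterate (Newton) starting at ψ = 0.53:
  ψ = 0.530: g = 0.0230, g' = -0.495 → ψ = 0.576
  ψ = 0.576: g = 0.0001, g' = -0.490 → ψ = 0.577
Converged at ψ = 0.577.
Compositions from xᵢ = zᵢ/(1+ψ(Kᵢ−1)), yᵢ = Kᵢxᵢ:
  acetone: x = 0.051, y = 0.171
  methanol: x = 0.098, y = 0.230
  MEK: x = 0.157, y = 0.242
  toluene: x = 0.303, y = 0.182
  n-octane: x = 0.391, y = 0.176

x_toluene = 0.303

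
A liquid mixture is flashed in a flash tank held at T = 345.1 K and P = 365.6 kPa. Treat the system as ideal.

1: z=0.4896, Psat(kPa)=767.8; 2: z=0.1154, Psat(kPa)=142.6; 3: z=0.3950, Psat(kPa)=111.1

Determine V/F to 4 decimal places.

V/F = 0.2592

Raoult's law: Kᵢ = Pᵢˢᵃᵗ/P = Pᵢˢᵃᵗ/365.6.
  K_1 = 767.8/365.6 = 2.100109, K_2 = 142.6/365.6 = 0.390044, K_3 = 111.1/365.6 = 0.303884
Rachford–Rice: g(V/F) = Σ zᵢ(Kᵢ−1)/(1+V/F(Kᵢ−1)) = 0.
Feasibility: ΣzᵢKᵢ = 1.1933, Σzᵢ/Kᵢ = 1.8288 — both > 1, two phases present.
Iterate (Newton) starting at V/F = 0.5:
  V/F = 0.5000: g = -0.17556, g' = -0.7858 → V/F = 0.2766
  V/F = 0.2766: g = -0.01225, g' = -0.7040 → V/F = 0.2592
Converged at V/F = 0.2592.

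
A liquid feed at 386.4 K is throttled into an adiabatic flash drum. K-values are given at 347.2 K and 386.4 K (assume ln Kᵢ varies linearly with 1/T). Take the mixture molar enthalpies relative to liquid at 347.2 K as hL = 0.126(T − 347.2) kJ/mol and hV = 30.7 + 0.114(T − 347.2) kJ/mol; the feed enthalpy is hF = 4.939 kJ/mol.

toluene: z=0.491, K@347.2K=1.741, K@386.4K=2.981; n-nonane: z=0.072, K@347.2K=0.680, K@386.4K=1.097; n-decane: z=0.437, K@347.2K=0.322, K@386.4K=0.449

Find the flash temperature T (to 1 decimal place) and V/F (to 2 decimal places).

Adiabatic flash: solve Rachford–Rice at each trial T, then check hF = ψ·hV(T) + (1−ψ)·hL(T).
  T = 347.2 K: K = (1.741, 0.680, 0.322), RR gives ψ = 0.094, H_out = 2.881 kJ/mol
  T = 386.4 K: K = (2.981, 1.097, 0.449), RR gives ψ = 0.732, H_out = 27.066 kJ/mol
  T = 366.8 K: K = (2.311, 0.875, 0.384), RR gives ψ = 0.485, H_out = 17.232 kJ/mol
  T = 357.0 K: K = (2.014, 0.774, 0.352), RR gives ψ = 0.322, H_out = 11.086 kJ/mol
  T = 352.1 K: K = (1.874, 0.726, 0.337), RR gives ψ = 0.220, H_out = 7.350 kJ/mol
  T = 349.6 K: K = (1.806, 0.702, 0.329), RR gives ψ = 0.159, H_out = 5.182 kJ/mol
Linear interpolation between T = 347.2 (H_out = 2.881) and T = 349.6 (H_out = 5.182) on hF = 4.939 gives T ≈ 349.3 K, at which ψ = 0.15.

T = 349.3 K, V/F = 0.15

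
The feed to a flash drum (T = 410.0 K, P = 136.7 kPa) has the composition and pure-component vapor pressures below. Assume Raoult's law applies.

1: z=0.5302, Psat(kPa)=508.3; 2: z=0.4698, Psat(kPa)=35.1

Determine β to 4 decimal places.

β = 0.5405

Raoult's law: Kᵢ = Pᵢˢᵃᵗ/P = Pᵢˢᵃᵗ/136.7.
  K_1 = 508.3/136.7 = 3.718361, K_2 = 35.1/136.7 = 0.256767
Binary case is linear: z₁(K₁−1)(1+β(K₂−1)) + z₂(K₂−1)(1+β(K₁−1)) = 0
⇒ β = [z₁(K₁−1)+z₂(K₂−1)] / [−(K₁−1)(K₂−1)] = 1.09210/2.02038 = 0.5405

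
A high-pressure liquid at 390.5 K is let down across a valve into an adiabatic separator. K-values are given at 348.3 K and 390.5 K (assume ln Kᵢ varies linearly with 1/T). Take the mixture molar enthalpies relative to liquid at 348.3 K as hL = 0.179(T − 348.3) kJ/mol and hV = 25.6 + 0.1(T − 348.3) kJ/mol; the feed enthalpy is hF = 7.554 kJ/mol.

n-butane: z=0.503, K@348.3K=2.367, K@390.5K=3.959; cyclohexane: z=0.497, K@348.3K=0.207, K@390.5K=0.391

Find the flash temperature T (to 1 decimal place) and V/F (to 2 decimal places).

Adiabatic flash: solve Rachford–Rice at each trial T, then check hF = ψ·hV(T) + (1−ψ)·hL(T).
  T = 348.3 K: K = (2.367, 0.207), RR gives ψ = 0.271, H_out = 6.931 kJ/mol
  T = 390.5 K: K = (3.959, 0.391), RR gives ψ = 0.658, H_out = 22.205 kJ/mol
  T = 369.4 K: K = (3.107, 0.290), RR gives ψ = 0.472, H_out = 15.079 kJ/mol
  T = 358.9 K: K = (2.724, 0.246), RR gives ψ = 0.379, H_out = 11.286 kJ/mol
  T = 353.6 K: K = (2.542, 0.226), RR gives ψ = 0.328, H_out = 9.199 kJ/mol
  T = 351.0 K: K = (2.455, 0.217), RR gives ψ = 0.301, H_out = 8.113 kJ/mol
  T = 349.6 K: K = (2.409, 0.212), RR gives ψ = 0.285, H_out = 7.508 kJ/mol
Linear interpolation between T = 349.6 (H_out = 7.508) and T = 351.0 (H_out = 8.113) on hF = 7.554 gives T ≈ 349.7 K, at which ψ = 0.29.

T = 349.7 K, V/F = 0.29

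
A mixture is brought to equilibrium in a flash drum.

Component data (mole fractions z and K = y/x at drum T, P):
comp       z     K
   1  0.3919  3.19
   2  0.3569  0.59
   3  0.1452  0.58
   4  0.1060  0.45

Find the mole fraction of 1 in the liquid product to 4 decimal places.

x_1 = 0.1671

Newton–Raphson from β = 0.5:
  β = 0.5000: g = 0.06800, g' = -0.6252 → β = 0.6088
  β = 0.6088: g = 0.00327, g' = -0.5705 → β = 0.6145
Converged at β = 0.6145.
Compositions from xᵢ = zᵢ/(1+β(Kᵢ−1)), yᵢ = Kᵢxᵢ:
  1: x = 0.1671, y = 0.5329
  2: x = 0.4771, y = 0.2815
  3: x = 0.1957, y = 0.1135
  4: x = 0.1601, y = 0.0721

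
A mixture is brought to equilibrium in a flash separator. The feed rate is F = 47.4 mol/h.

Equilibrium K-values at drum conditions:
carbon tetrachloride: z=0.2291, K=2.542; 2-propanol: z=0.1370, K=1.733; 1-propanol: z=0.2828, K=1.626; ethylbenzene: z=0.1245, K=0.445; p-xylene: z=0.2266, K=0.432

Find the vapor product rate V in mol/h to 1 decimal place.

V = 36.1 mol/h

Newton iteration, V/F⁰ = 0.61:
  V/F = 0.6100: g = 0.07814, g' = -0.4967 → V/F = 0.7673
  V/F = 0.7673: g = -0.00282, g' = -0.5410 → V/F = 0.7621
Converged at V/F = 0.7621.
Then V = V/F·F = 0.7621·47.4 = 36.1 mol/h and L = F − V = 11.3 mol/h.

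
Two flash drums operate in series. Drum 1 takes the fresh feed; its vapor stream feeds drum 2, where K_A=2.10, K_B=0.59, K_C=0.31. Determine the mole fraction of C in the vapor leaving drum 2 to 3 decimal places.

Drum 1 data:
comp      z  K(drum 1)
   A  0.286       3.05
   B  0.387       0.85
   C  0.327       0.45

Drum 1:
Newton–Raphson from ψ₁ = 0.5:
  ψ₁ = 0.500: g = -0.0213, g' = -0.491 → ψ₁ = 0.457
Converged at ψ₁ = 0.457.
Drum-1 compositions:
  A: x = 0.148, y = 0.450
  B: x = 0.416, y = 0.353
  C: x = 0.437, y = 0.197
Drum-2 feed = drum-1 vapor: z₂ = (0.4502, 0.3532, 0.1966).
Drum 2:
Rachford–Rice: g(ψ₂) = Σ zᵢ(Kᵢ−1)/(1+ψ₂(Kᵢ−1)) = 0.
g(0) = ΣzᵢKᵢ − 1 = 0.215 and g(1) = 1 − Σzᵢ/Kᵢ = -0.447, so a root lies in (0, 1).
Iterate (Newton) starting at ψ₂ = 0.39:
  ψ₂ = 0.390: g = -0.0114, g' = -0.526 → ψ₂ = 0.368
Converged at ψ₂ = 0.368.
  A: x = 0.320, y = 0.673
  B: x = 0.416, y = 0.245
  C: x = 0.264, y = 0.082

y_C (drum 2) = 0.082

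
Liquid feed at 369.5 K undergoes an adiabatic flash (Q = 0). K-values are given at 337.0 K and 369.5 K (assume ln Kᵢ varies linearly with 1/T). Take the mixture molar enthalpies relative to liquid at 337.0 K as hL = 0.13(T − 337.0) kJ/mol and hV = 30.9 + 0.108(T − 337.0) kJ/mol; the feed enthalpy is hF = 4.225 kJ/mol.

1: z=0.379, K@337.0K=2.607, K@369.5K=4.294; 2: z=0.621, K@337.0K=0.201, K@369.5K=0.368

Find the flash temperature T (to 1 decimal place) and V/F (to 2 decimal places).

T = 339.9 K, V/F = 0.12

Adiabatic flash: solve Rachford–Rice at each trial T, then check hF = ψ·hV(T) + (1−ψ)·hL(T).
  T = 337.0 K: K = (2.607, 0.201), RR gives ψ = 0.088, H_out = 2.716 kJ/mol
  T = 369.5 K: K = (4.294, 0.368), RR gives ψ = 0.411, H_out = 16.636 kJ/mol
  T = 353.2 K: K = (3.382, 0.276), RR gives ψ = 0.262, H_out = 10.121 kJ/mol
  T = 345.1 K: K = (2.978, 0.236), RR gives ψ = 0.182, H_out = 6.654 kJ/mol
  T = 341.1 K: K = (2.791, 0.218), RR gives ψ = 0.138, H_out = 4.788 kJ/mol
  T = 339.1 K: K = (2.700, 0.210), RR gives ψ = 0.114, H_out = 3.801 kJ/mol
  T = 340.1 K: K = (2.745, 0.214), RR gives ψ = 0.126, H_out = 4.300 kJ/mol
Linear interpolation between T = 339.1 (H_out = 3.801) and T = 340.1 (H_out = 4.300) on hF = 4.225 gives T ≈ 339.9 K, at which ψ = 0.12.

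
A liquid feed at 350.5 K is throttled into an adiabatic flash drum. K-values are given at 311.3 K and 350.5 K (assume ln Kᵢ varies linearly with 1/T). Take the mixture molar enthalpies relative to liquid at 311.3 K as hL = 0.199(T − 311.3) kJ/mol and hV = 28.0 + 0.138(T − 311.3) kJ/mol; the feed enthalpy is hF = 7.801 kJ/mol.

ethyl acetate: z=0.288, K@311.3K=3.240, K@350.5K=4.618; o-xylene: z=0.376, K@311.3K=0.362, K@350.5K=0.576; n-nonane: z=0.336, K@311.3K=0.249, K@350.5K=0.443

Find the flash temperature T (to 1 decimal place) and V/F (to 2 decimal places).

Adiabatic flash: solve Rachford–Rice at each trial T, then check hF = ψ·hV(T) + (1−ψ)·hL(T).
  T = 311.3 K: K = (3.240, 0.362, 0.249), RR gives ψ = 0.099, H_out = 2.759 kJ/mol
  T = 350.5 K: K = (4.618, 0.576, 0.443), RR gives ψ = 0.392, H_out = 17.846 kJ/mol
  T = 330.9 K: K = (3.909, 0.463, 0.338), RR gives ψ = 0.238, H_out = 10.267 kJ/mol
  T = 321.1 K: K = (3.569, 0.411, 0.291), RR gives ψ = 0.169, H_out = 6.569 kJ/mol
  T = 326.0 K: K = (3.738, 0.437, 0.314), RR gives ψ = 0.203, H_out = 8.424 kJ/mol
  T = 323.6 K: K = (3.655, 0.424, 0.303), RR gives ψ = 0.186, H_out = 7.518 kJ/mol
Linear interpolation between T = 323.6 (H_out = 7.518) and T = 326.0 (H_out = 8.424) on hF = 7.801 gives T ≈ 324.3 K, at which ψ = 0.19.

T = 324.3 K, V/F = 0.19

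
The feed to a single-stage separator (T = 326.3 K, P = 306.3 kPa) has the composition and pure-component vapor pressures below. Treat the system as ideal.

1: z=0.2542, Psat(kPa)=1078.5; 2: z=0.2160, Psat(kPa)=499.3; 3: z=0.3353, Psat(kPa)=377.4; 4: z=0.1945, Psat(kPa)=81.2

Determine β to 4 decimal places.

Raoult's law: Kᵢ = Pᵢˢᵃᵗ/P = Pᵢˢᵃᵗ/306.3.
  K_1 = 1078.5/306.3 = 3.521058, K_2 = 499.3/306.3 = 1.630101, K_3 = 377.4/306.3 = 1.232125, K_4 = 81.2/306.3 = 0.265100
Material balance + equilibrium reduce to Σ zᵢ(Kᵢ−1)/(1+β(Kᵢ−1)) = 0.
Feasibility: ΣzᵢKᵢ = 1.7118, Σzᵢ/Kᵢ = 1.2105 — both > 1, two phases present.
Newton iteration, β⁰ = 0.5:
  β = 0.5000: g = 0.23076, g' = -0.6428 → β = 0.8590
  β = 0.8590: g = -0.03201, g' = -0.9825 → β = 0.8264
  β = 0.8264: g = -0.00138, g' = -0.9010 → β = 0.8249
Converged at β = 0.8249.

β = 0.8249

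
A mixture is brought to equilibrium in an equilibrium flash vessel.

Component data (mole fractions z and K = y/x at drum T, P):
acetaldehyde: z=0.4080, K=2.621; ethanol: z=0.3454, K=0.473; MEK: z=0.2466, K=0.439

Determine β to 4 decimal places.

β = 0.3885

Rachford–Rice: g(β) = Σ zᵢ(Kᵢ−1)/(1+β(Kᵢ−1)) = 0.
g(0) = ΣzᵢKᵢ − 1 = 0.3410 and g(1) = 1 − Σzᵢ/Kᵢ = -0.4476, so a root lies in (0, 1).
Newton iteration, β⁰ = 0.59:
  β = 0.5900: g = -0.13289, g' = -0.6555 → β = 0.3873
  β = 0.3873: g = 0.00086, g' = -0.6827 → β = 0.3885
Converged at β = 0.3885.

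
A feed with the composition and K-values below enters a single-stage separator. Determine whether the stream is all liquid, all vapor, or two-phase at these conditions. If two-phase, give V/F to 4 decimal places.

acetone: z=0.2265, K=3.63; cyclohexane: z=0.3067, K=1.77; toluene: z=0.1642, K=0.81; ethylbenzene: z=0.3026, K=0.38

two-phase, V/F = 0.6932

ΣzᵢKᵢ = 1.6130; Σzᵢ/Kᵢ = 1.2347.
Both exceed 1, so a two-phase solution exists.
Let ψ = V/F and solve Σ zᵢ(Kᵢ−1)/(1+ψ(Kᵢ−1)) = 0.
Newton–Raphson from ψ = 0.67:
  ψ = 0.6700: g = 0.01478, g' = -0.6326 → ψ = 0.6934
  ψ = 0.6934: g = -0.00008, g' = -0.6395 → ψ = 0.6932
Converged at ψ = 0.6932.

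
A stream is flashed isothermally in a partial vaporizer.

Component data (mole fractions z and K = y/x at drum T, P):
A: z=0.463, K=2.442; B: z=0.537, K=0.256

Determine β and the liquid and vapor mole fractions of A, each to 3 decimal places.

Material balance + equilibrium reduce to Σ zᵢ(Kᵢ−1)/(1+β(Kᵢ−1)) = 0.
g(0) = ΣzᵢKᵢ − 1 = 0.268 and g(1) = 1 − Σzᵢ/Kᵢ = -1.287, so a root lies in (0, 1).
Binary case is linear: z₁(K₁−1)(1+β(K₂−1)) + z₂(K₂−1)(1+β(K₁−1)) = 0
⇒ β = [z₁(K₁−1)+z₂(K₂−1)] / [−(K₁−1)(K₂−1)] = 0.2681/1.0728 = 0.250
Compositions from xᵢ = zᵢ/(1+β(Kᵢ−1)), yᵢ = Kᵢxᵢ:
  A: x = 0.340, y = 0.831
  B: x = 0.660, y = 0.169

β = 0.250, x_A = 0.340, y_A = 0.831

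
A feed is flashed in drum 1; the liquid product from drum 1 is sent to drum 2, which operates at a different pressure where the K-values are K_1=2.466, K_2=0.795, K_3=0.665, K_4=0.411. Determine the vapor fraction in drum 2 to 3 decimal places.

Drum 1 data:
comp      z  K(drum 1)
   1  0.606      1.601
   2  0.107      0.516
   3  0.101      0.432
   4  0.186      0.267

Drum 1:
Material balance + equilibrium reduce to Σ zᵢ(Kᵢ−1)/(1+ψ₁(Kᵢ−1)) = 0.
g(0) = ΣzᵢKᵢ − 1 = 0.119 and g(1) = 1 − Σzᵢ/Kᵢ = -0.516, so a root lies in (0, 1).
Iterate (Newton) starting at ψ₁ = 0.5:
  ψ₁ = 0.500: g = -0.0836, g' = -0.486 → ψ₁ = 0.328
  ψ₁ = 0.328: g = -0.0073, g' = -0.411 → ψ₁ = 0.310
Converged at ψ₁ = 0.310.
Drum-1 compositions:
  1: x = 0.511, y = 0.818
  2: x = 0.126, y = 0.065
  3: x = 0.123, y = 0.053
  4: x = 0.241, y = 0.064
Drum-2 feed = drum-1 liquid: z₂ = (0.5108, 0.1259, 0.1226, 0.2407).
Drum 2:
Rachford–Rice: g(ψ₂) = Σ zᵢ(Kᵢ−1)/(1+ψ₂(Kᵢ−1)) = 0.
g(0) = ΣzᵢKᵢ − 1 = 0.540 and g(1) = 1 − Σzᵢ/Kᵢ = -0.135, so a root lies in (0, 1).
Newton–Raphson from ψ₂ = 0.42:
  ψ₂ = 0.420: g = 0.1991, g' = -0.593 → ψ₂ = 0.756
  ψ₂ = 0.756: g = 0.0142, g' = -0.550 → ψ₂ = 0.782
  ψ₂ = 0.782: g = -0.0001, g' = -0.558 → ψ₂ = 0.781
Converged at ψ₂ = 0.781.
  1: x = 0.238, y = 0.587
  2: x = 0.150, y = 0.119
  3: x = 0.166, y = 0.110
  4: x = 0.446, y = 0.183

V/F (drum 2) = 0.781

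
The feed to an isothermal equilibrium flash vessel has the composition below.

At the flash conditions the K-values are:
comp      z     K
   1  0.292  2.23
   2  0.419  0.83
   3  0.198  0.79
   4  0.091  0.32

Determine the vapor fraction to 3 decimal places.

Newton iteration, ψ⁰ = 0.5:
  ψ = 0.500: g = 0.0043, g' = -0.291 → ψ = 0.515
Converged at ψ = 0.515.

ψ = 0.515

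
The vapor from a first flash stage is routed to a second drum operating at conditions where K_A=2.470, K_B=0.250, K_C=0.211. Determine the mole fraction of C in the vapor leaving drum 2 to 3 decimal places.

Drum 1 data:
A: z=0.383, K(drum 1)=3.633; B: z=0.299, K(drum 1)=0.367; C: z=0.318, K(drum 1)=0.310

Drum 1:
Rachford–Rice: g(ψ₁) = Σ zᵢ(Kᵢ−1)/(1+ψ₁(Kᵢ−1)) = 0.
Feasibility: ΣzᵢKᵢ = 1.600, Σzᵢ/Kᵢ = 1.946 — both > 1, two phases present.
Newton–Raphson from ψ₁ = 0.5:
  ψ₁ = 0.500: g = -0.1766, g' = -1.104 → ψ₁ = 0.340
  ψ₁ = 0.340: g = 0.0042, g' = -1.192 → ψ₁ = 0.344
Converged at ψ₁ = 0.344.
Drum-1 compositions:
  A: x = 0.201, y = 0.731
  B: x = 0.382, y = 0.140
  C: x = 0.417, y = 0.129
Drum-2 feed = drum-1 vapor: z₂ = (0.7306, 0.1402, 0.1292).
Drum 2:
Iterate (Newton) starting at ψ₂ = 0.5:
  ψ₂ = 0.500: g = 0.2823, g' = -0.946 → ψ₂ = 0.799
  ψ₂ = 0.799: g = -0.0437, g' = -1.412 → ψ₂ = 0.768
  ψ₂ = 0.768: g = -0.0017, g' = -1.304 → ψ₂ = 0.766
Converged at ψ₂ = 0.766.
  A: x = 0.344, y = 0.849
  B: x = 0.330, y = 0.082
  C: x = 0.327, y = 0.069

y_C (drum 2) = 0.069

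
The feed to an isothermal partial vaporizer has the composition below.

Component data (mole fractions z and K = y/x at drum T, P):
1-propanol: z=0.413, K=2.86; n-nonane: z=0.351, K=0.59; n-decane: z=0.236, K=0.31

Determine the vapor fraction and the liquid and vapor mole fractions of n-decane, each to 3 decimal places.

ψ = 0.457, x_n-decane = 0.345, y_n-decane = 0.107

Rachford–Rice: g(ψ) = Σ zᵢ(Kᵢ−1)/(1+ψ(Kᵢ−1)) = 0.
g(0) = ΣzᵢKᵢ − 1 = 0.461 and g(1) = 1 − Σzᵢ/Kᵢ = -0.501, so a root lies in (0, 1).
Newton iteration, ψ⁰ = 0.6:
  ψ = 0.600: g = -0.1057, g' = -0.750 → ψ = 0.459
  ψ = 0.459: g = -0.0012, g' = -0.746 → ψ = 0.457
Converged at ψ = 0.457.
Compositions from xᵢ = zᵢ/(1+ψ(Kᵢ−1)), yᵢ = Kᵢxᵢ:
  1-propanol: x = 0.223, y = 0.638
  n-nonane: x = 0.432, y = 0.255
  n-decane: x = 0.345, y = 0.107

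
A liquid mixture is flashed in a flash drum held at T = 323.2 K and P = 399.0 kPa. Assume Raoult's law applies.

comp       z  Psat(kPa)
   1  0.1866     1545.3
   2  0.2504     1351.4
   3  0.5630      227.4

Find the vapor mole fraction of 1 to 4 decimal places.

Raoult's law: Kᵢ = Pᵢˢᵃᵗ/P = Pᵢˢᵃᵗ/399.0.
  K_1 = 1545.3/399.0 = 3.872932, K_2 = 1351.4/399.0 = 3.386967, K_3 = 227.4/399.0 = 0.569925
Newton iteration, ψ⁰ = 0.67:
  ψ = 0.6700: g = 0.07309, g' = -0.5967 → ψ = 0.7925
  ψ = 0.7925: g = 0.00297, g' = -0.5537 → ψ = 0.7979
Converged at ψ = 0.7979.
Compositions from xᵢ = zᵢ/(1+ψ(Kᵢ−1)), yᵢ = Kᵢxᵢ:
  1: x = 0.0567, y = 0.2195
  2: x = 0.0862, y = 0.2920
  3: x = 0.8571, y = 0.4885

y_1 = 0.2195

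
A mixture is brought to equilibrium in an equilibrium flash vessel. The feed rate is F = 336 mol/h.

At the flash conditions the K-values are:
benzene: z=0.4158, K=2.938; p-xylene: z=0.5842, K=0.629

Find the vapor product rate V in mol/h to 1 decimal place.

Material balance + equilibrium reduce to Σ zᵢ(Kᵢ−1)/(1+β(Kᵢ−1)) = 0.
Feasibility: ΣzᵢKᵢ = 1.5891, Σzᵢ/Kᵢ = 1.0703 — both > 1, two phases present.
Binary case is linear: z₁(K₁−1)(1+β(K₂−1)) + z₂(K₂−1)(1+β(K₁−1)) = 0
⇒ β = [z₁(K₁−1)+z₂(K₂−1)] / [−(K₁−1)(K₂−1)] = 0.58908/0.71900 = 0.8193
Then V = β·F = 0.8193·336 = 275.3 mol/h and L = F − V = 60.7 mol/h.

V = 275.3 mol/h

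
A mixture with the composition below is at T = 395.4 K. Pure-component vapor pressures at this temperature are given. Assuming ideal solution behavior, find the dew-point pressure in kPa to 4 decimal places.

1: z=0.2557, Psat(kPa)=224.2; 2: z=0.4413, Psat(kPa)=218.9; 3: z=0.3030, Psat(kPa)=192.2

Pdew = 211.2838 kPa

At the dew point ψ → 1, so Σzᵢ/Kᵢ = 1 with Kᵢ = Pᵢˢᵃᵗ/P ⇒ 1/P = Σzᵢ/Pᵢˢᵃᵗ.
1/P = 0.2557/224.2 + 0.4413/218.9 + 0.3030/192.2 = 0.0047330 ⇒ P = 211.2838 kPa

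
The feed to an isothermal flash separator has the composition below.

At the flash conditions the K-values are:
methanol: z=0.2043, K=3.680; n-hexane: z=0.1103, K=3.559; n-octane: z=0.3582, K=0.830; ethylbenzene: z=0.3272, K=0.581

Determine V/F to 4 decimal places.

Iterate (Newton) starting at V/F = 0.52:
  V/F = 0.5200: g = 0.10776, g' = -0.4954 → V/F = 0.7375
  V/F = 0.7375: g = 0.01368, g' = -0.3861 → V/F = 0.7729
  V/F = 0.7729: g = 0.00018, g' = -0.3764 → V/F = 0.7734
Converged at V/F = 0.7734.

V/F = 0.7734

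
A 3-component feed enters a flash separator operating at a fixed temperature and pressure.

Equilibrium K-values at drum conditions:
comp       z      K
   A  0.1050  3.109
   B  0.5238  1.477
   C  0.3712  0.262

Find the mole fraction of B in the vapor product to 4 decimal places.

y_B = 0.6757

Rachford–Rice: g(V/F) = Σ zᵢ(Kᵢ−1)/(1+V/F(Kᵢ−1)) = 0.
Feasibility: ΣzᵢKᵢ = 1.1974, Σzᵢ/Kᵢ = 1.8052 — both > 1, two phases present.
Newton iteration, V/F⁰ = 0.5:
  V/F = 0.5000: g = -0.12462, g' = -0.6961 → V/F = 0.3210
  V/F = 0.3210: g = -0.01025, g' = -0.6029 → V/F = 0.3040
  V/F = 0.3040: g = -0.00002, g' = -0.6003 → V/F = 0.3039
Converged at V/F = 0.3039.
Compositions from xᵢ = zᵢ/(1+V/F(Kᵢ−1)), yᵢ = Kᵢxᵢ:
  A: x = 0.0640, y = 0.1989
  B: x = 0.4575, y = 0.6757
  C: x = 0.4785, y = 0.1254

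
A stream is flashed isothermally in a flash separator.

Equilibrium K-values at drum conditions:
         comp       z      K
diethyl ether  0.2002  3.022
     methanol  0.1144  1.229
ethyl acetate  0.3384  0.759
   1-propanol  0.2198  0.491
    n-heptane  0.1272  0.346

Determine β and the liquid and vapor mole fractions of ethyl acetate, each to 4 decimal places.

Let β = V/F and solve Σ zᵢ(Kᵢ−1)/(1+β(Kᵢ−1)) = 0.
g(0) = ΣzᵢKᵢ − 1 = 0.1544 and g(1) = 1 − Σzᵢ/Kᵢ = -0.4205, so a root lies in (0, 1).
Iterate (Newton) starting at β = 0.5:
  β = 0.5000: g = -0.14161, g' = -0.4552 → β = 0.1889
  β = 0.1889: g = 0.01388, g' = -0.5962 → β = 0.2122
  β = 0.2122: g = 0.00028, g' = -0.5730 → β = 0.2127
Converged at β = 0.2127.
Compositions from xᵢ = zᵢ/(1+β(Kᵢ−1)), yᵢ = Kᵢxᵢ:
  diethyl ether: x = 0.1400, y = 0.4231
  methanol: x = 0.1091, y = 0.1341
  ethyl acetate: x = 0.3567, y = 0.2707
  1-propanol: x = 0.2465, y = 0.1210
  n-heptane: x = 0.1478, y = 0.0511

β = 0.2127, x_ethyl acetate = 0.3567, y_ethyl acetate = 0.2707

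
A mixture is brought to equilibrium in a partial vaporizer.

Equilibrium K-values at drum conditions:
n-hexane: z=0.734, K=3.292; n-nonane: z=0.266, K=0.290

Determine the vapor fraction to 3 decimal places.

Let ψ = V/F and solve Σ zᵢ(Kᵢ−1)/(1+ψ(Kᵢ−1)) = 0.
g(0) = ΣzᵢKᵢ − 1 = 1.493 and g(1) = 1 − Σzᵢ/Kᵢ = -0.140, so a root lies in (0, 1).
Binary case is linear: z₁(K₁−1)(1+ψ(K₂−1)) + z₂(K₂−1)(1+ψ(K₁−1)) = 0
⇒ ψ = [z₁(K₁−1)+z₂(K₂−1)] / [−(K₁−1)(K₂−1)] = 1.4935/1.6273 = 0.918

ψ = 0.918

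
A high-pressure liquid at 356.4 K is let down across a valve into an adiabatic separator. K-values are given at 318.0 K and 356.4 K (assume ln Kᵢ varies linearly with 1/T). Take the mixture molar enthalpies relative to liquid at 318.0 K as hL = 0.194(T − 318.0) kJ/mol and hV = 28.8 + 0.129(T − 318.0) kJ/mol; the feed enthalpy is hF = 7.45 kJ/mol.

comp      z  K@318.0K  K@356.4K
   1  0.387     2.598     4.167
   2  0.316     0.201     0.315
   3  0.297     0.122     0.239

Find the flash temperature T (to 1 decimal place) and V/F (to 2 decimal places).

Adiabatic flash: solve Rachford–Rice at each trial T, then check hF = ψ·hV(T) + (1−ψ)·hL(T).
  T = 318.0 K: K = (2.598, 0.201, 0.122), RR gives ψ = 0.079, H_out = 2.262 kJ/mol
  T = 356.4 K: K = (4.167, 0.315, 0.239), RR gives ψ = 0.342, H_out = 16.448 kJ/mol
  T = 337.2 K: K = (3.335, 0.255, 0.174), RR gives ψ = 0.231, H_out = 10.078 kJ/mol
  T = 327.6 K: K = (2.954, 0.227, 0.146), RR gives ψ = 0.163, H_out = 6.449 kJ/mol
  T = 332.4 K: K = (3.142, 0.241, 0.160), RR gives ψ = 0.198, H_out = 8.317 kJ/mol
  T = 330.0 K: K = (3.047, 0.234, 0.153), RR gives ψ = 0.181, H_out = 7.398 kJ/mol
Linear interpolation between T = 330.0 (H_out = 7.398) and T = 332.4 (H_out = 8.317) on hF = 7.45 gives T ≈ 330.1 K, at which ψ = 0.18.

T = 330.1 K, V/F = 0.18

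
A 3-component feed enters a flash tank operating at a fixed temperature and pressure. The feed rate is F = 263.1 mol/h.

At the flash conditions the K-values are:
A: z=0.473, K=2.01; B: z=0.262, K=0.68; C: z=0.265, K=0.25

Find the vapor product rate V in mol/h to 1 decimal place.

Iterate (Newton) starting at ψ = 0.43:
  ψ = 0.430: g = -0.0575, g' = -0.595 → ψ = 0.333
  ψ = 0.333: g = -0.0015, g' = -0.569 → ψ = 0.331
Converged at ψ = 0.331.
Then V = ψ·F = 0.3308·263.1 = 87.0 mol/h and L = F − V = 176.1 mol/h.

V = 87.0 mol/h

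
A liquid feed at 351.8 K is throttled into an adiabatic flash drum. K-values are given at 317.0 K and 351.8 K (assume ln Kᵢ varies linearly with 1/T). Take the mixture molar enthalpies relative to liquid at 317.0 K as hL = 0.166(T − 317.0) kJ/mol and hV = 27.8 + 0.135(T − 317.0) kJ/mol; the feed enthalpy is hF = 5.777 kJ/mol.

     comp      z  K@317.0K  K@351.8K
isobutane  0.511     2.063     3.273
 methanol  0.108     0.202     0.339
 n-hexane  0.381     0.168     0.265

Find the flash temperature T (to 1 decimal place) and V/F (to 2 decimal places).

Adiabatic flash: solve Rachford–Rice at each trial T, then check hF = ψ·hV(T) + (1−ψ)·hL(T).
  T = 317.0 K: K = (2.063, 0.202, 0.168), RR gives ψ = 0.160, H_out = 4.441 kJ/mol
  T = 351.8 K: K = (3.273, 0.339, 0.265), RR gives ψ = 0.495, H_out = 19.010 kJ/mol
  T = 334.4 K: K = (2.630, 0.265, 0.214), RR gives ψ = 0.359, H_out = 12.677 kJ/mol
  T = 325.7 K: K = (2.337, 0.232, 0.190), RR gives ψ = 0.272, H_out = 8.942 kJ/mol
  T = 321.4 K: K = (2.199, 0.217, 0.179), RR gives ψ = 0.221, H_out = 6.842 kJ/mol
  T = 319.2 K: K = (2.130, 0.209, 0.173), RR gives ψ = 0.192, H_out = 5.678 kJ/mol
Linear interpolation between T = 319.2 (H_out = 5.678) and T = 321.4 (H_out = 6.842) on hF = 5.777 gives T ≈ 319.4 K, at which ψ = 0.19.

T = 319.4 K, V/F = 0.19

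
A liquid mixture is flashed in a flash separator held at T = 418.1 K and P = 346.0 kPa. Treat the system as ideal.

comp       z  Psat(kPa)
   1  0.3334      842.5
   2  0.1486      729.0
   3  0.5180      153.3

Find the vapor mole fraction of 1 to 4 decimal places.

Raoult's law: Kᵢ = Pᵢˢᵃᵗ/P = Pᵢˢᵃᵗ/346.0.
  K_1 = 842.5/346.0 = 2.434971, K_2 = 729.0/346.0 = 2.106936, K_3 = 153.3/346.0 = 0.443064
Let ψ = V/F and solve Σ zᵢ(Kᵢ−1)/(1+ψ(Kᵢ−1)) = 0.
Feasibility: ΣzᵢKᵢ = 1.3544, Σzᵢ/Kᵢ = 1.3766 — both > 1, two phases present.
Iterate (Newton) starting at ψ = 0.39:
  ψ = 0.3900: g = 0.05310, g' = -0.6333 → ψ = 0.4738
  ψ = 0.4738: g = 0.00075, g' = -0.6181 → ψ = 0.4751
Converged at ψ = 0.4751.
Compositions from xᵢ = zᵢ/(1+ψ(Kᵢ−1)), yᵢ = Kᵢxᵢ:
  1: x = 0.1983, y = 0.4827
  2: x = 0.0974, y = 0.2052
  3: x = 0.7044, y = 0.3121

y_1 = 0.4827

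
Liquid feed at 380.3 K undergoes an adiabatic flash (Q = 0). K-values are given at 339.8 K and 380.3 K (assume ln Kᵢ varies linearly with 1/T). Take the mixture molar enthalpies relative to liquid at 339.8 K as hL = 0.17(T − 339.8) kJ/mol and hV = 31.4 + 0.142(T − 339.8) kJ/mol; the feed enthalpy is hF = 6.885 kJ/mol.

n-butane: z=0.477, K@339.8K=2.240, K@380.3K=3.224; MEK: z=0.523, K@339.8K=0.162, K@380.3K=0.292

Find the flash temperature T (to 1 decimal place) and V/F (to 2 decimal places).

Adiabatic flash: solve Rachford–Rice at each trial T, then check hF = ψ·hV(T) + (1−ψ)·hL(T).
  T = 339.8 K: K = (2.240, 0.162), RR gives ψ = 0.147, H_out = 4.630 kJ/mol
  T = 380.3 K: K = (3.224, 0.292), RR gives ψ = 0.439, H_out = 20.159 kJ/mol
  T = 360.1 K: K = (2.716, 0.221), RR gives ψ = 0.308, H_out = 12.941 kJ/mol
  T = 350.0 K: K = (2.475, 0.190), RR gives ψ = 0.234, H_out = 9.030 kJ/mol
  T = 344.9 K: K = (2.356, 0.176), RR gives ψ = 0.193, H_out = 6.903 kJ/mol
  T = 342.4 K: K = (2.299, 0.169), RR gives ψ = 0.171, H_out = 5.809 kJ/mol
  T = 343.6 K: K = (2.326, 0.172), RR gives ψ = 0.182, H_out = 6.339 kJ/mol
Linear interpolation between T = 343.6 (H_out = 6.339) and T = 344.9 (H_out = 6.903) on hF = 6.885 gives T ≈ 344.9 K, at which ψ = 0.19.

T = 344.9 K, V/F = 0.19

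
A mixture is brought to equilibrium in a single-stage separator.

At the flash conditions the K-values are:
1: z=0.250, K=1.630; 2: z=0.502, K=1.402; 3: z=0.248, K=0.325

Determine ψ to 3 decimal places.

ψ = 0.589

Rachford–Rice: g(ψ) = Σ zᵢ(Kᵢ−1)/(1+ψ(Kᵢ−1)) = 0.
Feasibility: ΣzᵢKᵢ = 1.192, Σzᵢ/Kᵢ = 1.275 — both > 1, two phases present.
Iterate (Newton) starting at ψ = 0.5:
  ψ = 0.500: g = 0.0351, g' = -0.371 → ψ = 0.595
  ψ = 0.595: g = -0.0022, g' = -0.421 → ψ = 0.589
Converged at ψ = 0.589.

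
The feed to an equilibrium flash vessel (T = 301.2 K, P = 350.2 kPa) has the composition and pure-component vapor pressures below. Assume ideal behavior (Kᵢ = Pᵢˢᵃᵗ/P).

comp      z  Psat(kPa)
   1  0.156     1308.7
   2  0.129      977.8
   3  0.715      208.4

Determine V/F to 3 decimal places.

V/F = 0.388

Raoult's law: Kᵢ = Pᵢˢᵃᵗ/P = Pᵢˢᵃᵗ/350.2.
  K_1 = 1308.7/350.2 = 3.73701, K_2 = 977.8/350.2 = 2.79212, K_3 = 208.4/350.2 = 0.59509
Rachford–Rice: g(V/F) = Σ zᵢ(Kᵢ−1)/(1+V/F(Kᵢ−1)) = 0.
g(0) = ΣzᵢKᵢ − 1 = 0.369 and g(1) = 1 − Σzᵢ/Kᵢ = -0.289, so a root lies in (0, 1).
Newton iteration, V/F⁰ = 0.5:
  V/F = 0.500: g = -0.0608, g' = -0.508 → V/F = 0.380
  V/F = 0.380: g = 0.0045, g' = -0.591 → V/F = 0.388
Converged at V/F = 0.388.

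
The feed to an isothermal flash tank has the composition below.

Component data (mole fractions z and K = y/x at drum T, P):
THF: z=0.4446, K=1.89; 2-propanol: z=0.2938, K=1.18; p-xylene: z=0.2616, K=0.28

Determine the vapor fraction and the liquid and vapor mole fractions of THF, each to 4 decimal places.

ψ = 0.5536, x_THF = 0.2979, y_THF = 0.5629

Newton iteration, ψ⁰ = 0.5:
  ψ = 0.5000: g = 0.02805, g' = -0.5078 → ψ = 0.5553
  ψ = 0.5553: g = -0.00090, g' = -0.5420 → ψ = 0.5536
Converged at ψ = 0.5536.
Compositions from xᵢ = zᵢ/(1+ψ(Kᵢ−1)), yᵢ = Kᵢxᵢ:
  THF: x = 0.2979, y = 0.5629
  2-propanol: x = 0.2672, y = 0.3153
  p-xylene: x = 0.4350, y = 0.1218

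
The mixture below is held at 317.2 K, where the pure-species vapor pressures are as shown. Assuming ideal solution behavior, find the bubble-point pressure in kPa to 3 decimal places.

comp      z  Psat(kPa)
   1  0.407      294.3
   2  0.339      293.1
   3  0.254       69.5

At the bubble point ψ → 0, so ΣzᵢKᵢ = 1 with Kᵢ = Pᵢˢᵃᵗ/P ⇒ P = ΣzᵢPᵢˢᵃᵗ.
P = 0.407·294.3 + 0.339·293.1 + 0.254·69.5 = 236.794 kPa

Pbub = 236.794 kPa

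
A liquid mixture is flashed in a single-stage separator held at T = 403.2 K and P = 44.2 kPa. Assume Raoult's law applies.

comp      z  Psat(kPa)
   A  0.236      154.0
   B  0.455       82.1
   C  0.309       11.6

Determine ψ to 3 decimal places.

ψ = 0.687

Raoult's law: Kᵢ = Pᵢˢᵃᵗ/P = Pᵢˢᵃᵗ/44.2.
  K_A = 154.0/44.2 = 3.48416, K_B = 82.1/44.2 = 1.85747, K_C = 11.6/44.2 = 0.26244
Rachford–Rice: g(ψ) = Σ zᵢ(Kᵢ−1)/(1+ψ(Kᵢ−1)) = 0.
g(0) = ΣzᵢKᵢ − 1 = 0.749 and g(1) = 1 − Σzᵢ/Kᵢ = -0.490, so a root lies in (0, 1).
Newton iteration, ψ⁰ = 0.68:
  ψ = 0.680: g = 0.0072, g' = -1.011 → ψ = 0.687
Converged at ψ = 0.687.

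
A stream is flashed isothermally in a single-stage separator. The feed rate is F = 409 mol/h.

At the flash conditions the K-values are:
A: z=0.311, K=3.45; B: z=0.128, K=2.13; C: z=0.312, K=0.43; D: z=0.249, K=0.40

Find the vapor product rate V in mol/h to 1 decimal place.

Newton–Raphson from β = 0.43:
  β = 0.430: g = 0.0315, g' = -0.857 → β = 0.467
Converged at β = 0.467.
Then V = β·F = 0.4672·409 = 191.1 mol/h and L = F − V = 217.9 mol/h.

V = 191.1 mol/h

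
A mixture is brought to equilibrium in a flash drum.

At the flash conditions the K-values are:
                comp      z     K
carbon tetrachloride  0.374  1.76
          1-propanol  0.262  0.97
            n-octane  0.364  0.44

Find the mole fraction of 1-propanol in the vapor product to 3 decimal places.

Rachford–Rice: g(β) = Σ zᵢ(Kᵢ−1)/(1+β(Kᵢ−1)) = 0.
Check two-phase: ΣzᵢKᵢ = 1.073 > 1 and Σzᵢ/Kᵢ = 1.310 > 1, so g(0) = 0.073 > 0 and g(1) = -0.310 < 0.
Iterate (Newton) starting at β = 0.5:
  β = 0.500: g = -0.0851, g' = -0.334 → β = 0.245
  β = 0.245: g = -0.0046, g' = -0.307 → β = 0.230
Converged at β = 0.230.
Compositions from xᵢ = zᵢ/(1+β(Kᵢ−1)), yᵢ = Kᵢxᵢ:
  carbon tetrachloride: x = 0.318, y = 0.560
  1-propanol: x = 0.264, y = 0.256
  n-octane: x = 0.418, y = 0.184

y_1-propanol = 0.256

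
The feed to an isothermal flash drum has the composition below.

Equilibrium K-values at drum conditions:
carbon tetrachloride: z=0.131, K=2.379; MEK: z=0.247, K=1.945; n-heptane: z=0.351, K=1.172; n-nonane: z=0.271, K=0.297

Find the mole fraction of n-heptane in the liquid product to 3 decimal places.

x_n-heptane = 0.321

Material balance + equilibrium reduce to Σ zᵢ(Kᵢ−1)/(1+β(Kᵢ−1)) = 0.
Check two-phase: ΣzᵢKᵢ = 1.284 > 1 and Σzᵢ/Kᵢ = 1.394 > 1, so g(0) = 0.284 > 0 and g(1) = -0.394 < 0.
Newton–Raphson from β = 0.36:
  β = 0.360: g = 0.0967, g' = -0.483 → β = 0.560
  β = 0.560: g = -0.0046, g' = -0.547 → β = 0.552
Converged at β = 0.552.
Compositions from xᵢ = zᵢ/(1+β(Kᵢ−1)), yᵢ = Kᵢxᵢ:
  carbon tetrachloride: x = 0.074, y = 0.177
  MEK: x = 0.162, y = 0.316
  n-heptane: x = 0.321, y = 0.376
  n-nonane: x = 0.443, y = 0.131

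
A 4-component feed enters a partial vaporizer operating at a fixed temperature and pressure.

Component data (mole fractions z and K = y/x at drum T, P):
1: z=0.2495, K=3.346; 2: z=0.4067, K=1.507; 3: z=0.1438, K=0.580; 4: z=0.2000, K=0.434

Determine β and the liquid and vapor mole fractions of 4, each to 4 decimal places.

Newton–Raphson from β = 0.56:
  β = 0.5600: g = 0.16888, g' = -0.5006 → β = 0.8973
  β = 0.8973: g = 0.00327, g' = -0.5217 → β = 0.9036
Converged at β = 0.9036.
Compositions from xᵢ = zᵢ/(1+β(Kᵢ−1)), yᵢ = Kᵢxᵢ:
  1: x = 0.0800, y = 0.2676
  2: x = 0.2789, y = 0.4203
  3: x = 0.2318, y = 0.1344
  4: x = 0.4094, y = 0.1777

β = 0.9036, x_4 = 0.4094, y_4 = 0.1777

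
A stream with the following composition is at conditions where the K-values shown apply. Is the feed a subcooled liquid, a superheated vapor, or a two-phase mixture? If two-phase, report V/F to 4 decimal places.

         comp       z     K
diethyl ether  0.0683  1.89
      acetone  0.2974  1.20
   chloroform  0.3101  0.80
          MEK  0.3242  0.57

ΣzᵢKᵢ = 0.9188; Σzᵢ/Kᵢ = 1.2404.
Since ΣzᵢKᵢ < 1 the mixture is below its bubble point — single liquid phase.

subcooled liquid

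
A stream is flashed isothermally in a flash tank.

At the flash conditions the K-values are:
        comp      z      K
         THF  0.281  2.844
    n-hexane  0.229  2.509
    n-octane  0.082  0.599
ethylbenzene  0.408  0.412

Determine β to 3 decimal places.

β = 0.619

Material balance + equilibrium reduce to Σ zᵢ(Kᵢ−1)/(1+β(Kᵢ−1)) = 0.
Check two-phase: ΣzᵢKᵢ = 1.591 > 1 and Σzᵢ/Kᵢ = 1.317 > 1, so g(0) = 0.591 > 0 and g(1) = -0.317 < 0.
Newton–Raphson from β = 0.46:
  β = 0.460: g = 0.1152, g' = -0.746 → β = 0.614
  β = 0.614: g = 0.0031, g' = -0.719 → β = 0.619
Converged at β = 0.619.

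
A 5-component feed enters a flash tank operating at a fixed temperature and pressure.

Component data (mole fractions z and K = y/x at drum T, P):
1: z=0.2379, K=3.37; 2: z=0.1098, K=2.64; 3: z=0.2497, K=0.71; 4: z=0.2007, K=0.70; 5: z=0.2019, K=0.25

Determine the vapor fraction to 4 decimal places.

Material balance + equilibrium reduce to Σ zᵢ(Kᵢ−1)/(1+ψ(Kᵢ−1)) = 0.
Check two-phase: ΣzᵢKᵢ = 1.4598 > 1 and Σzᵢ/Kᵢ = 1.5582 > 1, so g(0) = 0.4598 > 0 and g(1) = -0.5582 < 0.
Iterate (Newton) starting at ψ = 0.5:
  ψ = 0.5000: g = -0.04083, g' = -0.7135 → ψ = 0.4428
  ψ = 0.4428: g = 0.00021, g' = -0.7235 → ψ = 0.4431
Converged at ψ = 0.4431.

ψ = 0.4431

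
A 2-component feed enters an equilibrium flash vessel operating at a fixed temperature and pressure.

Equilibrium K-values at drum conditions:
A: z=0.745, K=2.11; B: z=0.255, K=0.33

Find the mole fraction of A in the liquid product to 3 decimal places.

x_A = 0.376

Material balance + equilibrium reduce to Σ zᵢ(Kᵢ−1)/(1+ψ(Kᵢ−1)) = 0.
g(0) = ΣzᵢKᵢ − 1 = 0.656 and g(1) = 1 − Σzᵢ/Kᵢ = -0.126, so a root lies in (0, 1).
Iterate (Newton) starting at ψ = 0.5:
  ψ = 0.500: g = 0.2749, g' = -0.638 → ψ = 0.931
  ψ = 0.931: g = -0.0470, g' = -1.029 → ψ = 0.885
  ψ = 0.885: g = -0.0025, g' = -0.924 → ψ = 0.882
Converged at ψ = 0.882.
Compositions from xᵢ = zᵢ/(1+ψ(Kᵢ−1)), yᵢ = Kᵢxᵢ:
  A: x = 0.376, y = 0.794
  B: x = 0.624, y = 0.206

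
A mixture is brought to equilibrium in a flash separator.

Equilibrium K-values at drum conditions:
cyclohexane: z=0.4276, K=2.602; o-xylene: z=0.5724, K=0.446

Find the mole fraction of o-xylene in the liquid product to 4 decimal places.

Let β = V/F and solve Σ zᵢ(Kᵢ−1)/(1+β(Kᵢ−1)) = 0.
Check two-phase: ΣzᵢKᵢ = 1.3679 > 1 and Σzᵢ/Kᵢ = 1.4477 > 1, so g(0) = 0.3679 > 0 and g(1) = -0.4477 < 0.
Newton iteration, β⁰ = 0.32:
  β = 0.3200: g = 0.06742, g' = -0.7392 → β = 0.4112
  β = 0.4112: g = 0.00230, g' = -0.6935 → β = 0.4145
Converged at β = 0.4145.
Compositions from xᵢ = zᵢ/(1+β(Kᵢ−1)), yᵢ = Kᵢxᵢ:
  cyclohexane: x = 0.2570, y = 0.6686
  o-xylene: x = 0.7430, y = 0.3314

x_o-xylene = 0.7430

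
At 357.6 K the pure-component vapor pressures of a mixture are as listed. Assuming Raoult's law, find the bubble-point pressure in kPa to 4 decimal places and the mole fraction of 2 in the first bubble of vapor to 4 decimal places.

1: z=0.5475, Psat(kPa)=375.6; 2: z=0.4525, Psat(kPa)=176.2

At the bubble point ψ → 0, so ΣzᵢKᵢ = 1 with Kᵢ = Pᵢˢᵃᵗ/P ⇒ P = ΣzᵢPᵢˢᵃᵗ.
P = 0.5475·375.6 + 0.4525·176.2 = 285.3715 kPa
yᵢ = zᵢPᵢˢᵃᵗ/P ⇒ y_2 = 0.4525·176.2/285.3715 = 0.2794

Pbub = 285.3715 kPa, y_2 = 0.2794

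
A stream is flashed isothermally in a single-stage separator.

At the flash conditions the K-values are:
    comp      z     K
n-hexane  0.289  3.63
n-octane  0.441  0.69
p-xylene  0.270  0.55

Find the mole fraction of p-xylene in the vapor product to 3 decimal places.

Let ψ = V/F and solve Σ zᵢ(Kᵢ−1)/(1+ψ(Kᵢ−1)) = 0.
Check two-phase: ΣzᵢKᵢ = 1.502 > 1 and Σzᵢ/Kᵢ = 1.210 > 1, so g(0) = 0.502 > 0 and g(1) = -0.210 < 0.
Iterate (Newton) starting at ψ = 0.5:
  ψ = 0.500: g = 0.0098, g' = -0.523 → ψ = 0.519
Converged at ψ = 0.519.
Compositions from xᵢ = zᵢ/(1+ψ(Kᵢ−1)), yᵢ = Kᵢxᵢ:
  n-hexane: x = 0.122, y = 0.444
  n-octane: x = 0.526, y = 0.363
  p-xylene: x = 0.352, y = 0.194

y_p-xylene = 0.194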